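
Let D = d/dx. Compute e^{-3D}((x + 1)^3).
x^{3} - 6 x^{2} + 12 x - 8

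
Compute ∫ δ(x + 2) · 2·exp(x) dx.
\frac{2}{e^{2}}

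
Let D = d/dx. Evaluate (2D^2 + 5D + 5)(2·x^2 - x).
10 x^{2} + 15 x + 3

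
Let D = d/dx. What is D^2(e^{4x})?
16 e^{4 x}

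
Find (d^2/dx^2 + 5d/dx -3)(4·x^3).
12 x \left(- x^{2} + 5 x + 2\right)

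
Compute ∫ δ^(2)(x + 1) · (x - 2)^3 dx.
-18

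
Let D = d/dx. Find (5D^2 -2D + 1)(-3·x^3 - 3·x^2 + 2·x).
- 3 x^{3} + 15 x^{2} - 76 x - 34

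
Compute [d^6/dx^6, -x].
-6\frac{d^{5}}{dx^{5}}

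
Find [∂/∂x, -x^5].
- 5 x^{4}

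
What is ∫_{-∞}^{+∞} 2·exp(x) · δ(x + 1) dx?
\frac{2}{e}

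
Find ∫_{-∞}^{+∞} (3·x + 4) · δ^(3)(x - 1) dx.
0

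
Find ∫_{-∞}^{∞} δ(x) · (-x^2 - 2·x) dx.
0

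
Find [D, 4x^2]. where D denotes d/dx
8 x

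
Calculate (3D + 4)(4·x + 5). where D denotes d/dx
16 x + 32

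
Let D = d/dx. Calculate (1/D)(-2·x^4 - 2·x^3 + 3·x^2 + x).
- \frac{2 x^{5}}{5} - \frac{x^{4}}{2} + x^{3} + \frac{x^{2}}{2}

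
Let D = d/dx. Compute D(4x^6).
24 x^{5}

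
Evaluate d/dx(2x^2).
4 x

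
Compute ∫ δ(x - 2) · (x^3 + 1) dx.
9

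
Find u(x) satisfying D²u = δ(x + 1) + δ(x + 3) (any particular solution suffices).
\frac{|x + 1|}{2} + \frac{|x + 3|}{2}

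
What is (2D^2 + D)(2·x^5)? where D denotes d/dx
10 x^{3} \left(x + 8\right)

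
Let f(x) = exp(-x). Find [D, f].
- e^{- x}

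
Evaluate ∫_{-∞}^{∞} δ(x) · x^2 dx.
0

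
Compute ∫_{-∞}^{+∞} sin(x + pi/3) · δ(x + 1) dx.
\cos{\left(\frac{\pi}{6} + 1 \right)}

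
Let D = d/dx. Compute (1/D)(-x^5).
- \frac{x^{6}}{6}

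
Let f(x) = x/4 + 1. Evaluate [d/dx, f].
\frac{1}{4}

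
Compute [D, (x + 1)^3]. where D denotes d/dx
3 \left(x + 1\right)^{2}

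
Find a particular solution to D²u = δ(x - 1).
\frac{|x - 1|}{2}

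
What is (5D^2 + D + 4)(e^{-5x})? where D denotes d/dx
124 e^{- 5 x}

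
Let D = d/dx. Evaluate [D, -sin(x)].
- \cos{\left(x \right)}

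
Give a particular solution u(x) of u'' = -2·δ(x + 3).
-|x + 3|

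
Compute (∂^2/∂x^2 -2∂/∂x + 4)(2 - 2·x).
12 - 8 x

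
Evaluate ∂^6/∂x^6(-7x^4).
0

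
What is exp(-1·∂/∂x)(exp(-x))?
e^{1 - x}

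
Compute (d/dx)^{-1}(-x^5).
- \frac{x^{6}}{6}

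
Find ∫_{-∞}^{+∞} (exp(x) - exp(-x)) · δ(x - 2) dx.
2 \sinh{\left(2 \right)}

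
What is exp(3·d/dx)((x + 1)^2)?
x^{2} + 8 x + 16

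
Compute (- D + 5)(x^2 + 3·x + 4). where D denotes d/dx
5 x^{2} + 13 x + 17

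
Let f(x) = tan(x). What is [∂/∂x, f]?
\frac{1}{\cos^{2}{\left(x \right)}}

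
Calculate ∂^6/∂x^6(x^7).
5040 x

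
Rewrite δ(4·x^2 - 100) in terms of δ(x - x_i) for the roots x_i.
\frac{\delta(x - 5) + \delta(x + 5)}{40}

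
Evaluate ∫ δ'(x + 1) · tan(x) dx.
- \tan^{2}{\left(1 \right)} - 1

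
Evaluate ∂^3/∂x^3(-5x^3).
-30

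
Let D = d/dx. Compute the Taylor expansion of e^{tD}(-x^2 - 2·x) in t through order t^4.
- t^{2} - 2 t \left(x + 1\right) - x^{2} - 2 x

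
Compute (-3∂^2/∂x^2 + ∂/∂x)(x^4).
4 x^{2} \left(x - 9\right)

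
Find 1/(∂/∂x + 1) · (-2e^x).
- e^{x}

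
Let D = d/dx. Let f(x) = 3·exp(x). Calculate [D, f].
3 e^{x}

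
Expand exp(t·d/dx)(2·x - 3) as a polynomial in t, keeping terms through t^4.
2 t + 2 x - 3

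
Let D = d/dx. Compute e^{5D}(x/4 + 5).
\frac{x}{4} + \frac{25}{4}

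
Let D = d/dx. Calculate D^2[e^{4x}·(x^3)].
2 x \left(8 x^{2} + 12 x + 3\right) e^{4 x}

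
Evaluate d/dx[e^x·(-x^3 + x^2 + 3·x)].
\left(- x^{3} - 2 x^{2} + 5 x + 3\right) e^{x}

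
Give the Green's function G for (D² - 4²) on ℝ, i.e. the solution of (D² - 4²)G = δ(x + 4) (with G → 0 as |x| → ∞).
-\frac{e^{-4|x + 4|}}{8}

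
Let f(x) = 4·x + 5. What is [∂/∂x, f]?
4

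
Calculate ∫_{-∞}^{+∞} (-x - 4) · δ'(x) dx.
1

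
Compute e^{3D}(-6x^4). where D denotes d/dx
- 6 x^{4} - 72 x^{3} - 324 x^{2} - 648 x - 486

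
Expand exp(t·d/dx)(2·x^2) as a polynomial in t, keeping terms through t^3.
2 t^{2} + 4 t x + 2 x^{2}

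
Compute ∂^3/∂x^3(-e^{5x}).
- 125 e^{5 x}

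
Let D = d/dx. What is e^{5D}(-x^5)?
- x^{5} - 25 x^{4} - 250 x^{3} - 1250 x^{2} - 3125 x - 3125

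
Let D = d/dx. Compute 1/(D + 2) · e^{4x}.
\frac{e^{4 x}}{6}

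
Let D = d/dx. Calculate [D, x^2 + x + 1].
2 x + 1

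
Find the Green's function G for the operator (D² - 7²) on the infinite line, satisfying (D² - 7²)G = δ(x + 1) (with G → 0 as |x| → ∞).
-\frac{e^{-7|x + 1|}}{14}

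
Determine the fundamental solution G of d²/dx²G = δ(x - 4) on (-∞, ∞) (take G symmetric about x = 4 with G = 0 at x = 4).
\frac{|x - 4|}{2}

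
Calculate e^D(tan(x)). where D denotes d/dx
\tan{\left(x + 1 \right)}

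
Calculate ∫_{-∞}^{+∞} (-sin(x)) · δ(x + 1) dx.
\sin{\left(1 \right)}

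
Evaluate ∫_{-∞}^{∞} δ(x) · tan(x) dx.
0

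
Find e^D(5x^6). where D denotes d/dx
5 x^{6} + 30 x^{5} + 75 x^{4} + 100 x^{3} + 75 x^{2} + 30 x + 5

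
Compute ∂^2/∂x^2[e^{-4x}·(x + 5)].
8 \left(2 x + 9\right) e^{- 4 x}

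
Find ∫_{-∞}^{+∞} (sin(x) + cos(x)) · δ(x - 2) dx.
\cos{\left(2 \right)} + \sin{\left(2 \right)}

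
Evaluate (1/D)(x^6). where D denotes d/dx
\frac{x^{7}}{7}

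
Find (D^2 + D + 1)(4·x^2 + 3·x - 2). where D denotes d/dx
4 x^{2} + 11 x + 9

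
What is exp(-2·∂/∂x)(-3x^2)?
- 3 x^{2} + 12 x - 12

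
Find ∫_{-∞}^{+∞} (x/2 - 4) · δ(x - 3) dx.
- \frac{5}{2}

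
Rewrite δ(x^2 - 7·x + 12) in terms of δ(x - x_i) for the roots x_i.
\frac{\delta(x - 3) + \delta(x - 4)}{1}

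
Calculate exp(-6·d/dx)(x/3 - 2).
\frac{x}{3} - 4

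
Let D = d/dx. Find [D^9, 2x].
18D^{8}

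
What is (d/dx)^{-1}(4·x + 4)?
2 x^{2} + 4 x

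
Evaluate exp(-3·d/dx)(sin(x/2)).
\sin{\left(\frac{x}{2} - \frac{3}{2} \right)}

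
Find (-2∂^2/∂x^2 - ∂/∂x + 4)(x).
4 x - 1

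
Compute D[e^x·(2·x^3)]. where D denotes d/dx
2 x^{2} \left(x + 3\right) e^{x}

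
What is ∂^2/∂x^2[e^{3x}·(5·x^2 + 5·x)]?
\left(45 x^{2} + 105 x + 40\right) e^{3 x}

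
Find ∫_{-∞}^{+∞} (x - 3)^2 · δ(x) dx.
9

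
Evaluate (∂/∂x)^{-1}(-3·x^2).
- x^{3}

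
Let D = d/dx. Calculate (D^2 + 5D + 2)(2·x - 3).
4 x + 4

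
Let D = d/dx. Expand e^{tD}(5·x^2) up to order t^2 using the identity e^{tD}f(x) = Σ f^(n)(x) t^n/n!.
5 t^{2} + 10 t x + 5 x^{2}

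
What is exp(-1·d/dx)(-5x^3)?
- 5 x^{3} + 15 x^{2} - 15 x + 5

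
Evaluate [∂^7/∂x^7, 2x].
14\frac{d^{6}}{dx^{6}}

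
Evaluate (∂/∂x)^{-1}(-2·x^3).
- \frac{x^{4}}{2}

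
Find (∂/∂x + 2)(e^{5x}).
7 e^{5 x}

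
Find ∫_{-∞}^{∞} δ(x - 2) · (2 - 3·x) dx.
-4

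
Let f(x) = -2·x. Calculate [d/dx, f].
-2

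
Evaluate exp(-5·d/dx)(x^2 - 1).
x^{2} - 10 x + 24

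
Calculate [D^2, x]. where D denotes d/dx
2D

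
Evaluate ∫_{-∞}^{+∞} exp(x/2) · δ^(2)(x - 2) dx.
\frac{e}{4}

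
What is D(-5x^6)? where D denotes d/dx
- 30 x^{5}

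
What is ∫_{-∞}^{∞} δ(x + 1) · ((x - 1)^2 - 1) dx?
3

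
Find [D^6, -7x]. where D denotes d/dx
-42D^{5}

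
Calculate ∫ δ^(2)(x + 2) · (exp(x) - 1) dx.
e^{-2}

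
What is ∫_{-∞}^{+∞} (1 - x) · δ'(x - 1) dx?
1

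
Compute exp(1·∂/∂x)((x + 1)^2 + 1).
x^{2} + 4 x + 5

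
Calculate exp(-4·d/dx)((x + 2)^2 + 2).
x^{2} - 4 x + 6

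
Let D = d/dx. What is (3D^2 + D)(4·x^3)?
12 x \left(x + 6\right)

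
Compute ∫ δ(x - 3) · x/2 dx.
\frac{3}{2}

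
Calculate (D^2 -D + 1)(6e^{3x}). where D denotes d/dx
42 e^{3 x}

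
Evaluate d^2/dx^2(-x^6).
- 30 x^{4}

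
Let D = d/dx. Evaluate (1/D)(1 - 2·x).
- x^{2} + x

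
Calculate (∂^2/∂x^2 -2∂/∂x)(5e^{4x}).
40 e^{4 x}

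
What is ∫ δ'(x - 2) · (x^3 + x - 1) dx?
-13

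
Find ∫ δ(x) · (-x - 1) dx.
-1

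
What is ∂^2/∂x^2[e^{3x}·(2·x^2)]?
\left(18 x^{2} + 24 x + 4\right) e^{3 x}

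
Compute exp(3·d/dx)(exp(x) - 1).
e^{x + 3} - 1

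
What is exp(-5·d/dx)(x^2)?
x^{2} - 10 x + 25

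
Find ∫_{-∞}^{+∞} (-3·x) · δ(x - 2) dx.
-6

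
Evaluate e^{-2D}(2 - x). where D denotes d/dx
4 - x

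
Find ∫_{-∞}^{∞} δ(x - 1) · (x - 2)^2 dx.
1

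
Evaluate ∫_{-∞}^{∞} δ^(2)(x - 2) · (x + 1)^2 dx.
2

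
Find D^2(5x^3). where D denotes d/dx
30 x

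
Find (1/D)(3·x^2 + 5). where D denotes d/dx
x^{3} + 5 x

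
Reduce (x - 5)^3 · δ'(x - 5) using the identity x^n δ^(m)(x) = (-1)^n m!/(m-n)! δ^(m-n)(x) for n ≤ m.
0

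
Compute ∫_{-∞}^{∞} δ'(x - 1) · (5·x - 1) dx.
-5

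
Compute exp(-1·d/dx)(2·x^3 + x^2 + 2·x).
2 x^{3} - 5 x^{2} + 6 x - 3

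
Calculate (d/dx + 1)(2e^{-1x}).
0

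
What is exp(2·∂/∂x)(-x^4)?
- x^{4} - 8 x^{3} - 24 x^{2} - 32 x - 16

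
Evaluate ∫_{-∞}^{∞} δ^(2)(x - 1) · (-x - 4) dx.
0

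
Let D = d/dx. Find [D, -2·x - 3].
-2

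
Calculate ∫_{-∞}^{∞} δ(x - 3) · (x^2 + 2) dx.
11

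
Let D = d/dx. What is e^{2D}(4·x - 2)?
4 x + 6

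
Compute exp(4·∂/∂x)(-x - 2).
- x - 6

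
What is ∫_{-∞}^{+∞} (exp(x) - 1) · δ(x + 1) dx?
-1 + e^{-1}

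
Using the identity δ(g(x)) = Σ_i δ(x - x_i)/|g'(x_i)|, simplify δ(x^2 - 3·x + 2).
\frac{\delta(x - 2) + \delta(x - 1)}{1}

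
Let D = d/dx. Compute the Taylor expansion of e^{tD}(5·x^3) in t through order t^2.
5 x \left(3 t^{2} + 3 t x + x^{2}\right)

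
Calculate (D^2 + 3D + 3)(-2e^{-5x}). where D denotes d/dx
- 26 e^{- 5 x}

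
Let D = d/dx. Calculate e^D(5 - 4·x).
1 - 4 x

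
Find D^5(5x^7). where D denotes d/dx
12600 x^{2}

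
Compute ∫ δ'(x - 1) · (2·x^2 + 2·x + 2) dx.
-6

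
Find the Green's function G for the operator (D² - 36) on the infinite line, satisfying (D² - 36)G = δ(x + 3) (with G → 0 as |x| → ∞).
-\frac{e^{-6|x + 3|}}{12}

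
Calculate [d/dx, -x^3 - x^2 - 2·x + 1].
- 3 x^{2} - 2 x - 2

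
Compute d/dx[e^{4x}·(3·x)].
\left(12 x + 3\right) e^{4 x}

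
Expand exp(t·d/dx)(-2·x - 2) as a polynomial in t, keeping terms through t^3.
- 2 t - 2 x - 2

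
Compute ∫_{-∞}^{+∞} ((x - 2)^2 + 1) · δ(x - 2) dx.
1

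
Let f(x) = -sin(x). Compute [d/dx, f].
- \cos{\left(x \right)}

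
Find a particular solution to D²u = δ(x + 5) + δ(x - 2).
\frac{|x + 5|}{2} + \frac{|x - 2|}{2}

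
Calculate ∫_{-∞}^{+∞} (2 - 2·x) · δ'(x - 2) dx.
2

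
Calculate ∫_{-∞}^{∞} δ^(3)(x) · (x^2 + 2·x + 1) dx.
0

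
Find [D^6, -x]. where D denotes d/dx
-6D^{5}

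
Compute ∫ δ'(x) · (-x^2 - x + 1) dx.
1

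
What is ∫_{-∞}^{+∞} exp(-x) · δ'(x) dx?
1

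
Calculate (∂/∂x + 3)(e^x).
4 e^{x}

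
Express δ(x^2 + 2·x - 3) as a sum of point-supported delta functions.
\frac{\delta(x - 1) + \delta(x + 3)}{4}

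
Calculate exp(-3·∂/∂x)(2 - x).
5 - x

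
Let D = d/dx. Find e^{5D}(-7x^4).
- 7 x^{4} - 140 x^{3} - 1050 x^{2} - 3500 x - 4375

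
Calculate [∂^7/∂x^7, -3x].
-21\frac{d^{6}}{dx^{6}}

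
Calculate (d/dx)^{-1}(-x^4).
- \frac{x^{5}}{5}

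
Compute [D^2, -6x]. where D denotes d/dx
-12D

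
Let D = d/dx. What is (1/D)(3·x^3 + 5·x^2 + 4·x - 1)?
\frac{3 x^{4}}{4} + \frac{5 x^{3}}{3} + 2 x^{2} - x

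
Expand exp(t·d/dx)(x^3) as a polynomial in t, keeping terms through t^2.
x \left(3 t^{2} + 3 t x + x^{2}\right)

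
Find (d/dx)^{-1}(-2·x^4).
- \frac{2 x^{5}}{5}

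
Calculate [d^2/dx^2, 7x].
14\frac{d}{dx}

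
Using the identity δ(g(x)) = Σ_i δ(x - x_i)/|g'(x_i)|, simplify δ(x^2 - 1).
\frac{\delta(x + 1) + \delta(x - 1)}{2}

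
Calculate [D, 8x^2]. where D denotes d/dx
16 x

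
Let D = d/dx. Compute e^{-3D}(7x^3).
7 x^{3} - 63 x^{2} + 189 x - 189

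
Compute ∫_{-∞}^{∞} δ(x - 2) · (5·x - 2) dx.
8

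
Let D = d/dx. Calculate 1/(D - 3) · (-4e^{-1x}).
e^{- x}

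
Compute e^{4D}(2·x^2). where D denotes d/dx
2 x^{2} + 16 x + 32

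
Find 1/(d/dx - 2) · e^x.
- e^{x}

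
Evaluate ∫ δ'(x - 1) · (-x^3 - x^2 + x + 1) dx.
4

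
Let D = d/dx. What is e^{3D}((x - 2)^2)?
x^{2} + 2 x + 1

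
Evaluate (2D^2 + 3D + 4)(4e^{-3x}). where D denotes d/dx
52 e^{- 3 x}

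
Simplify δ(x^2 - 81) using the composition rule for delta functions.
\frac{\delta(x - 9) + \delta(x + 9)}{18}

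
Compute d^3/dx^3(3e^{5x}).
375 e^{5 x}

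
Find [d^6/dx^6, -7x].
-42\frac{d^{5}}{dx^{5}}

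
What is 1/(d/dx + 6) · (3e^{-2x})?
\frac{3 e^{- 2 x}}{4}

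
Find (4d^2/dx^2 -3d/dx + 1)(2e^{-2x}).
46 e^{- 2 x}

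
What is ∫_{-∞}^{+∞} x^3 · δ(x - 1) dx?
1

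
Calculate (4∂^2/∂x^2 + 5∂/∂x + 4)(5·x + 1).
20 x + 29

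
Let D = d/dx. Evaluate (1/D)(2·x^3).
\frac{x^{4}}{2}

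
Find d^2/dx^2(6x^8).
336 x^{6}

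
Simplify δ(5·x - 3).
\frac{\delta(x - 3/5)}{5}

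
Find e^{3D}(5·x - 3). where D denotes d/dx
5 x + 12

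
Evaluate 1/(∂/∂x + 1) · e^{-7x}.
- \frac{e^{- 7 x}}{6}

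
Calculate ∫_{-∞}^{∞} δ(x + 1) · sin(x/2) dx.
- \sin{\left(\frac{1}{2} \right)}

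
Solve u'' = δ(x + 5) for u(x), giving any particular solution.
\frac{|x + 5|}{2}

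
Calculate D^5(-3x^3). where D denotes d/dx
0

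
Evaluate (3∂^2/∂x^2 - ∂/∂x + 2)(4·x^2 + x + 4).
8 x^{2} - 6 x + 31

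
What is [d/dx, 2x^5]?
10 x^{4}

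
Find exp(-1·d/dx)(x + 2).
x + 1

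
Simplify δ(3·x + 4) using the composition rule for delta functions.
\frac{\delta(x + 4/3)}{3}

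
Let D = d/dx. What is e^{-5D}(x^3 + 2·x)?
x^{3} - 15 x^{2} + 77 x - 135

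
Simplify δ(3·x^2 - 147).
\frac{\delta(x - 7) + \delta(x + 7)}{42}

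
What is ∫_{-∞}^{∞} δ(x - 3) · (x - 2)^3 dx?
1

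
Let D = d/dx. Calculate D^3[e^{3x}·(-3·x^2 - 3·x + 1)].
\left(- 81 x^{2} - 243 x - 108\right) e^{3 x}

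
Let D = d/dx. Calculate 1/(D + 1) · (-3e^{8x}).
- \frac{e^{8 x}}{3}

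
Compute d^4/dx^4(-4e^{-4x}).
- 1024 e^{- 4 x}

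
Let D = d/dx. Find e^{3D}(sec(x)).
\sec{\left(x + 3 \right)}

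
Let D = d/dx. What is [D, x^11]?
11 x^{10}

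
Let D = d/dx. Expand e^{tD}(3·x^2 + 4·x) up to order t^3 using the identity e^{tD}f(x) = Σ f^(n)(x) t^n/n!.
3 t^{2} + 2 t \left(3 x + 2\right) + 3 x^{2} + 4 x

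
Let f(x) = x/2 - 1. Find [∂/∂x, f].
\frac{1}{2}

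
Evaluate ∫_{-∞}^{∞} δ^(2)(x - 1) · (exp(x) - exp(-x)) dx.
2 \sinh{\left(1 \right)}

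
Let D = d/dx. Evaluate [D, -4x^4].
- 16 x^{3}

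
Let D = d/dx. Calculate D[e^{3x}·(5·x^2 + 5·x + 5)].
\left(15 x^{2} + 25 x + 20\right) e^{3 x}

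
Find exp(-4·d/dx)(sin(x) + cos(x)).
\sqrt{2} \cos{\left(- x + \frac{\pi}{4} + 4 \right)}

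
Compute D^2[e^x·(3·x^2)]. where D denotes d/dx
3 \left(x^{2} + 4 x + 2\right) e^{x}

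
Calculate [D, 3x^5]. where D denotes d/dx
15 x^{4}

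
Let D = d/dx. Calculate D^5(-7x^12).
- 665280 x^{7}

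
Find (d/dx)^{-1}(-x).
- \frac{x^{2}}{2}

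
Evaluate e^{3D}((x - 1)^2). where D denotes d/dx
x^{2} + 4 x + 4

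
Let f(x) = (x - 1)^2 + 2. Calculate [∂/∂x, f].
2 x - 2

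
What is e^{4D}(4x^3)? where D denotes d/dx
4 x^{3} + 48 x^{2} + 192 x + 256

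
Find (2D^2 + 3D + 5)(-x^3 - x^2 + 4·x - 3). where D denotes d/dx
- 5 x^{3} - 14 x^{2} + 2 x - 7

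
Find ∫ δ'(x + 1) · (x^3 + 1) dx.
-3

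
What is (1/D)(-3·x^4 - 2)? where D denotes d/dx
- \frac{3 x^{5}}{5} - 2 x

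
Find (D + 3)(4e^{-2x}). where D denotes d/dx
4 e^{- 2 x}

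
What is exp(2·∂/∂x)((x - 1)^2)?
x^{2} + 2 x + 1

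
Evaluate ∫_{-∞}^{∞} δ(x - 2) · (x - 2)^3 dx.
0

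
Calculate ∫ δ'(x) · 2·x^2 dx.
0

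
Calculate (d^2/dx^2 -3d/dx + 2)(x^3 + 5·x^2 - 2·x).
2 x^{3} + x^{2} - 28 x + 16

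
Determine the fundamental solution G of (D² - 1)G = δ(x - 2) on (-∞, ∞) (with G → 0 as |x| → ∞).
-\frac{e^{-|x - 2|}}{2}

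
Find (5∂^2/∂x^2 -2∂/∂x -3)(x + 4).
- 3 x - 14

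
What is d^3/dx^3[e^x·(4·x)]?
4 \left(x + 3\right) e^{x}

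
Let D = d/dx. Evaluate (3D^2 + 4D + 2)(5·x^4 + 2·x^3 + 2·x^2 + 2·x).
10 x^{4} + 84 x^{3} + 208 x^{2} + 56 x + 20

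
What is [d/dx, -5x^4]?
- 20 x^{3}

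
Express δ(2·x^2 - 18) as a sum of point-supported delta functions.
\frac{\delta(x - 3) + \delta(x + 3)}{12}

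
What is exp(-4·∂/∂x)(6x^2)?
6 x^{2} - 48 x + 96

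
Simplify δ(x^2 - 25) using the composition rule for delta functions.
\frac{\delta(x - 5) + \delta(x + 5)}{10}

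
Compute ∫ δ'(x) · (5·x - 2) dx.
-5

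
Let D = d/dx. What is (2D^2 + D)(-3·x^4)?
12 x^{2} \left(- x - 6\right)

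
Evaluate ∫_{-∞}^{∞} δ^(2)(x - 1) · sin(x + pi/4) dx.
- \sin{\left(\frac{\pi}{4} + 1 \right)}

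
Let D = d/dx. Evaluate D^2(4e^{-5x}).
100 e^{- 5 x}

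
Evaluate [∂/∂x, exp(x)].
e^{x}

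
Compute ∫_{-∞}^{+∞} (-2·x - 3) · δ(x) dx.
-3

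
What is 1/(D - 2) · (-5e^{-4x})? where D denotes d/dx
\frac{5 e^{- 4 x}}{6}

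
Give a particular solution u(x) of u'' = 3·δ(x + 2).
\frac{3|x + 2|}{2}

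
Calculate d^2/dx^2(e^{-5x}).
25 e^{- 5 x}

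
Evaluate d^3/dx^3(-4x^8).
- 1344 x^{5}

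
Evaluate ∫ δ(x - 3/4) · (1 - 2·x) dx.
- \frac{1}{2}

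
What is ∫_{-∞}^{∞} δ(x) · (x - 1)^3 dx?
-1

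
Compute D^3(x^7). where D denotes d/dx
210 x^{4}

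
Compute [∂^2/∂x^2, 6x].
12\frac{d}{dx}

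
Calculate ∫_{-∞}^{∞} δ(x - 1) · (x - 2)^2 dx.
1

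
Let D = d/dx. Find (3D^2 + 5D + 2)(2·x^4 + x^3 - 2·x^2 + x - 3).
4 x^{4} + 42 x^{3} + 83 x^{2} - 13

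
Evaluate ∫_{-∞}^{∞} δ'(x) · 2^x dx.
- \log{\left(2 \right)}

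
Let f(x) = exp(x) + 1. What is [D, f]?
e^{x}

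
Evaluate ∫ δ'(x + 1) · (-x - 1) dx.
1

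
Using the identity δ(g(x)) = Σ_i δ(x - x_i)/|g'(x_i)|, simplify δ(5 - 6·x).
\frac{\delta(x - 5/6)}{6}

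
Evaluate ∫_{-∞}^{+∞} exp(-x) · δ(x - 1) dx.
e^{-1}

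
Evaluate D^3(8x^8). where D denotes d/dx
2688 x^{5}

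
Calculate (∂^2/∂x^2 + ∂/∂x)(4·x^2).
8 x + 8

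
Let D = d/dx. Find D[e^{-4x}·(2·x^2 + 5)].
4 \left(- 2 x^{2} + x - 5\right) e^{- 4 x}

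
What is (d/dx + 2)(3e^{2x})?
12 e^{2 x}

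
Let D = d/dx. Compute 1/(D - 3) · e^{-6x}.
- \frac{e^{- 6 x}}{9}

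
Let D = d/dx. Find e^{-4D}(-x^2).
- x^{2} + 8 x - 16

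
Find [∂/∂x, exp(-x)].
- e^{- x}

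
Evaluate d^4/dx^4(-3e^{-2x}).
- 48 e^{- 2 x}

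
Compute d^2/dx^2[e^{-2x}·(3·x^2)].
6 \left(2 x^{2} - 4 x + 1\right) e^{- 2 x}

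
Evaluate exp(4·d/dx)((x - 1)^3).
x^{3} + 9 x^{2} + 27 x + 27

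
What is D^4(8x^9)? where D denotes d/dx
24192 x^{5}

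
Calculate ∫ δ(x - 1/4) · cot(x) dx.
\cot{\left(\frac{1}{4} \right)}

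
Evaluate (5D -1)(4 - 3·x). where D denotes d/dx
3 x - 19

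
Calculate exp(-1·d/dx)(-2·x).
2 - 2 x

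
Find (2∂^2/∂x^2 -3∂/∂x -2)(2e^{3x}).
14 e^{3 x}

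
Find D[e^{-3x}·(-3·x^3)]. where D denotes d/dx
9 x^{2} \left(x - 1\right) e^{- 3 x}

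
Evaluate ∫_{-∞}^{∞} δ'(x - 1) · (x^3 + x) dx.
-4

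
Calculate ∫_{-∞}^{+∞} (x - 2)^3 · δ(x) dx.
-8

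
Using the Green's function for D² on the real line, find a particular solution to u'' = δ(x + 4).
\frac{|x + 4|}{2}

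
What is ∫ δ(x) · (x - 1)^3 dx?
-1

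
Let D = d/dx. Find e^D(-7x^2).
- 7 x^{2} - 14 x - 7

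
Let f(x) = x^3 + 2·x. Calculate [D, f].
3 x^{2} + 2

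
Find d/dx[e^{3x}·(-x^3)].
3 x^{2} \left(- x - 1\right) e^{3 x}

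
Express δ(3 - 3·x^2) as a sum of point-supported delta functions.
\frac{\delta(x - 1) + \delta(x + 1)}{6}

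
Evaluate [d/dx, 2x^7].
14 x^{6}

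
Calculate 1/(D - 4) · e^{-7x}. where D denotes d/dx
- \frac{e^{- 7 x}}{11}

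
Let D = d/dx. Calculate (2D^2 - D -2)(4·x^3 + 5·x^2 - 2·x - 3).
- 8 x^{3} - 22 x^{2} + 42 x + 28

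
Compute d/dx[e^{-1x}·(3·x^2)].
3 x \left(2 - x\right) e^{- x}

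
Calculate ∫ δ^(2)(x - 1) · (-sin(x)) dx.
\sin{\left(1 \right)}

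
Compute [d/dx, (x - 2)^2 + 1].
2 x - 4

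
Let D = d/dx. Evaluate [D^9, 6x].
54D^{8}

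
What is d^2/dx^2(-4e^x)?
- 4 e^{x}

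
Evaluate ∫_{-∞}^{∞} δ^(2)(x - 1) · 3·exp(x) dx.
3 e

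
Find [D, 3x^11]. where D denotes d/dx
33 x^{10}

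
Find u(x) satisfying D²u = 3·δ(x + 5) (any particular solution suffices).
\frac{3|x + 5|}{2}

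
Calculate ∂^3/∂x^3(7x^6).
840 x^{3}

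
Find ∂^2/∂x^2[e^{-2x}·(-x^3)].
2 x \left(- 2 x^{2} + 6 x - 3\right) e^{- 2 x}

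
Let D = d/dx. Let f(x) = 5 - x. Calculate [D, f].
-1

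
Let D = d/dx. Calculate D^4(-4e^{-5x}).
- 2500 e^{- 5 x}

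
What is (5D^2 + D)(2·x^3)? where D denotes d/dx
6 x \left(x + 10\right)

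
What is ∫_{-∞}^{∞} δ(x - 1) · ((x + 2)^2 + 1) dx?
10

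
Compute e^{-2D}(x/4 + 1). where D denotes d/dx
\frac{x}{4} + \frac{1}{2}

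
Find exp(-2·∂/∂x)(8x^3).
8 x^{3} - 48 x^{2} + 96 x - 64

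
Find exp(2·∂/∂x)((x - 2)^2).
x^{2}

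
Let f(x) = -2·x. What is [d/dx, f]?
-2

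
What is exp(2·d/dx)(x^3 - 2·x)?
x^{3} + 6 x^{2} + 10 x + 4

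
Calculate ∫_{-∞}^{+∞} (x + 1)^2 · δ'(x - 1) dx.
-4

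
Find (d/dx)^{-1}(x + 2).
\frac{x^{2}}{2} + 2 x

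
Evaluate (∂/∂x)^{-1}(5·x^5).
\frac{5 x^{6}}{6}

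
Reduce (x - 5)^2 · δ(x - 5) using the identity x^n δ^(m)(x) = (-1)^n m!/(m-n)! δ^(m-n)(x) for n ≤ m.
0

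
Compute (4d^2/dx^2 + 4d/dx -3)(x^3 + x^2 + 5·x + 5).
- 3 x^{3} + 9 x^{2} + 17 x + 13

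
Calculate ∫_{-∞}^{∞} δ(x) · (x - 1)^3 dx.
-1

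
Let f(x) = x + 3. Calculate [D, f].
1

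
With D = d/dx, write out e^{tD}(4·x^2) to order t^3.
4 t^{2} + 8 t x + 4 x^{2}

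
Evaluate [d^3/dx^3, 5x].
15\frac{d^{2}}{dx^{2}}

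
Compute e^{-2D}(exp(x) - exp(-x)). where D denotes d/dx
- e^{2 - x} + e^{x - 2}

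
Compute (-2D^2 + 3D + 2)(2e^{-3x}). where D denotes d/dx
- 50 e^{- 3 x}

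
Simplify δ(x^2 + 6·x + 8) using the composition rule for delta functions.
\frac{\delta(x + 2) + \delta(x + 4)}{2}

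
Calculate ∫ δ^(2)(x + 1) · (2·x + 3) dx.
0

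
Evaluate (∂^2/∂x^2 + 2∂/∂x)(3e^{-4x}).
24 e^{- 4 x}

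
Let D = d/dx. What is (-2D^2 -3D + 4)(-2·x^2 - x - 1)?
- 8 x^{2} + 8 x + 7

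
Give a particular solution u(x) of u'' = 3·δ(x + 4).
\frac{3|x + 4|}{2}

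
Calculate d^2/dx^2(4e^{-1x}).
4 e^{- x}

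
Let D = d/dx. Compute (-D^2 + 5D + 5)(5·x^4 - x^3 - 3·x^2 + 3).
25 x^{4} + 95 x^{3} - 90 x^{2} - 24 x + 21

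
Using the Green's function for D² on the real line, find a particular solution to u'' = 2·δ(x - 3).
|x - 3|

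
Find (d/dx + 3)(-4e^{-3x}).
0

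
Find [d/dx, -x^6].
- 6 x^{5}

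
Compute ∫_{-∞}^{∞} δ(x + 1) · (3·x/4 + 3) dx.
\frac{9}{4}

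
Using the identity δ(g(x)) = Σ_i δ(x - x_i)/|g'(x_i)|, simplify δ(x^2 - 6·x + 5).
\frac{\delta(x - 5) + \delta(x - 1)}{4}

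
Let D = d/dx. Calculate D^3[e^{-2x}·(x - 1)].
4 \left(5 - 2 x\right) e^{- 2 x}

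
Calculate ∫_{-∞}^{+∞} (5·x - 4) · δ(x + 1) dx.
-9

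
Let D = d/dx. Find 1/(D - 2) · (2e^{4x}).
e^{4 x}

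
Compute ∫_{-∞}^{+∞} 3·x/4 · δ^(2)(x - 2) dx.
0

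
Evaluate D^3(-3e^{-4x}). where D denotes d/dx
192 e^{- 4 x}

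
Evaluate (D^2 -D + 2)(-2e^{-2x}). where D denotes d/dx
- 16 e^{- 2 x}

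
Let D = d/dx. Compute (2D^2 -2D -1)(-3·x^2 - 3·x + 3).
3 x^{2} + 15 x - 9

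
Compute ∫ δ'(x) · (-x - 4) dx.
1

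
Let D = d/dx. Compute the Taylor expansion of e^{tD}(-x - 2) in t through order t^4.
- t - x - 2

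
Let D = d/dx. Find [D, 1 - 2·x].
-2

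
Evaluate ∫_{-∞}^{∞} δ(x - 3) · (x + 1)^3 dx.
64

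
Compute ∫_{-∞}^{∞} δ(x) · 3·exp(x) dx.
3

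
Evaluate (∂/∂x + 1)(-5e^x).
- 10 e^{x}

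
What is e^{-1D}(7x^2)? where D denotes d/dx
7 x^{2} - 14 x + 7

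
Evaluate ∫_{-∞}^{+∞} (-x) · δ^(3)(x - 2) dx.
0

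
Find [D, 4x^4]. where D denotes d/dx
16 x^{3}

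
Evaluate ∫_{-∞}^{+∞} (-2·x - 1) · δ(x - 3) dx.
-7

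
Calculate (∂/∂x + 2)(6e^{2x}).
24 e^{2 x}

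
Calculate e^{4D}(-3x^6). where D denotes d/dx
- 3 x^{6} - 72 x^{5} - 720 x^{4} - 3840 x^{3} - 11520 x^{2} - 18432 x - 12288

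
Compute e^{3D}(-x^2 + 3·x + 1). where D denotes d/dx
- x^{2} - 3 x + 1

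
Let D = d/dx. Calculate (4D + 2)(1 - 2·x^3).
- 4 x^{3} - 24 x^{2} + 2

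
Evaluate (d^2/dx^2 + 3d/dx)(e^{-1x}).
- 2 e^{- x}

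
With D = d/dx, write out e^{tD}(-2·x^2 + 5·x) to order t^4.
- 2 t^{2} - t \left(4 x - 5\right) - 2 x^{2} + 5 x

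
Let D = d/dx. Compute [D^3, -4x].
-12D^{2}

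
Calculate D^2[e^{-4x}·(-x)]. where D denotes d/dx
8 \left(1 - 2 x\right) e^{- 4 x}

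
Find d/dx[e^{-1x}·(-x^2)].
x \left(x - 2\right) e^{- x}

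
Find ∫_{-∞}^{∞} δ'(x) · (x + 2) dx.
-1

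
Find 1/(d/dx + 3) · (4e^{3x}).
\frac{2 e^{3 x}}{3}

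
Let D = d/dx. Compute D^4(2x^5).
240 x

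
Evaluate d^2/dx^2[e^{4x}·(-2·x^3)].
- 4 x \left(8 x^{2} + 12 x + 3\right) e^{4 x}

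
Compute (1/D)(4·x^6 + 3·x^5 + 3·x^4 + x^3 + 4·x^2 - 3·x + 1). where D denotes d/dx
\frac{4 x^{7}}{7} + \frac{x^{6}}{2} + \frac{3 x^{5}}{5} + \frac{x^{4}}{4} + \frac{4 x^{3}}{3} - \frac{3 x^{2}}{2} + x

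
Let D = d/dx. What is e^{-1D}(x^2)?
x^{2} - 2 x + 1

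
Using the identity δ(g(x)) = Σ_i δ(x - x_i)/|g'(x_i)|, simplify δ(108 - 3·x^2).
\frac{\delta(x - 6) + \delta(x + 6)}{36}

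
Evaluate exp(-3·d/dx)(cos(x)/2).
\frac{\cos{\left(x - 3 \right)}}{2}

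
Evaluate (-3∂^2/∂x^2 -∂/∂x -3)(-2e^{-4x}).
94 e^{- 4 x}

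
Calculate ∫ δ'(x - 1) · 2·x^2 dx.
-4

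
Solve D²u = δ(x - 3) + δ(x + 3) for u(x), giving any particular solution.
\frac{|x - 3|}{2} + \frac{|x + 3|}{2}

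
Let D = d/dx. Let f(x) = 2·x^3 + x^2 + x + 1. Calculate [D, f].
6 x^{2} + 2 x + 1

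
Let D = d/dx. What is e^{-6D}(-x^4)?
- x^{4} + 24 x^{3} - 216 x^{2} + 864 x - 1296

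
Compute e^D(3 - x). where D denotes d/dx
2 - x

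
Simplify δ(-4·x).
\frac{\delta(x)}{4}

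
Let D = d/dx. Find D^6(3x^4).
0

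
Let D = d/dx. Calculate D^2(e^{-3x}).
9 e^{- 3 x}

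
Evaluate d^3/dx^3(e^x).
e^{x}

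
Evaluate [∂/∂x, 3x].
3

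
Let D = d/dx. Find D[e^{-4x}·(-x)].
\left(4 x - 1\right) e^{- 4 x}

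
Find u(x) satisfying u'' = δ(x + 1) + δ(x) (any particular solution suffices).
\frac{|x + 1|}{2} + \frac{|x|}{2}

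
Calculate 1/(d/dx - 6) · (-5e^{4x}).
\frac{5 e^{4 x}}{2}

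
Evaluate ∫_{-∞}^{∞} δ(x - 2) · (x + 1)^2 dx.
9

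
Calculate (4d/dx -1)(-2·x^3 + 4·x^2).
2 x \left(x^{2} - 14 x + 16\right)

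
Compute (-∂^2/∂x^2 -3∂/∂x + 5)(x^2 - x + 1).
5 x^{2} - 11 x + 6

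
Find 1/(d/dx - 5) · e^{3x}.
- \frac{e^{3 x}}{2}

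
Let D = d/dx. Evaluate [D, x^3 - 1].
3 x^{2}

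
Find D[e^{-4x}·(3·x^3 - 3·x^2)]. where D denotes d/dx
3 x \left(- 4 x^{2} + 7 x - 2\right) e^{- 4 x}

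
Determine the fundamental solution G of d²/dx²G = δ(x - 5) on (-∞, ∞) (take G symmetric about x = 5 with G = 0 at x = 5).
\frac{|x - 5|}{2}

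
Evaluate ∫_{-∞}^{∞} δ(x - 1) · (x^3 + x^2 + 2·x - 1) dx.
3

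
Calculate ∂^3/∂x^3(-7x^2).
0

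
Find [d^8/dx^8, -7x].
-56\frac{d^{7}}{dx^{7}}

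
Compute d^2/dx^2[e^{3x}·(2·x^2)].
\left(18 x^{2} + 24 x + 4\right) e^{3 x}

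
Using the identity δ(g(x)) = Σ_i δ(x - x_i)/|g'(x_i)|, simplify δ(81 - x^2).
\frac{\delta(x - 9) + \delta(x + 9)}{18}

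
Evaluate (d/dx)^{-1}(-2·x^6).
- \frac{2 x^{7}}{7}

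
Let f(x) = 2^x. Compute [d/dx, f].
2^{x} \log{\left(2 \right)}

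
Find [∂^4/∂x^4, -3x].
-12\frac{d^{3}}{dx^{3}}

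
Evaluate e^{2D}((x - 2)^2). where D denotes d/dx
x^{2}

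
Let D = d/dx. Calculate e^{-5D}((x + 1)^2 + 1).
x^{2} - 8 x + 17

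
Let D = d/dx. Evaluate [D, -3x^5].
- 15 x^{4}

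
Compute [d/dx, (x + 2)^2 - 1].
2 x + 4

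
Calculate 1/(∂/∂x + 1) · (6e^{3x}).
\frac{3 e^{3 x}}{2}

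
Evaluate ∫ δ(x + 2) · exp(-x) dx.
e^{2}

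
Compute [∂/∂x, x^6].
6 x^{5}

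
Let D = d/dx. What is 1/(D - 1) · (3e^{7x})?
\frac{e^{7 x}}{2}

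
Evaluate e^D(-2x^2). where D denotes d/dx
- 2 x^{2} - 4 x - 2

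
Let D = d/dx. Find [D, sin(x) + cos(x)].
- \sin{\left(x \right)} + \cos{\left(x \right)}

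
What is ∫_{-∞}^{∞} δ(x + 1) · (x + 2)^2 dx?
1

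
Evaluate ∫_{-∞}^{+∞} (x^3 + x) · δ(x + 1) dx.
-2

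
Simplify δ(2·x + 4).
\frac{\delta(x + 2)}{2}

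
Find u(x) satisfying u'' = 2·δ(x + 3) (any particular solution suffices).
|x + 3|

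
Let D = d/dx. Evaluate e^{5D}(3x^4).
3 x^{4} + 60 x^{3} + 450 x^{2} + 1500 x + 1875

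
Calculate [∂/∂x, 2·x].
2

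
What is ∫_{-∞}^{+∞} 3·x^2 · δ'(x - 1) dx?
-6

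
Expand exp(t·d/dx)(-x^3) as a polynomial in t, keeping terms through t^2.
x \left(- 3 t^{2} - 3 t x - x^{2}\right)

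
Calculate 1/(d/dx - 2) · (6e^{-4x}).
- e^{- 4 x}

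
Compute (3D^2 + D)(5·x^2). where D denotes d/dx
10 x + 30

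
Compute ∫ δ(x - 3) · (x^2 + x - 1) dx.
11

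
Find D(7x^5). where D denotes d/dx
35 x^{4}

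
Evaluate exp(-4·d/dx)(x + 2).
x - 2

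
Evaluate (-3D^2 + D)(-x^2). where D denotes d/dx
6 - 2 x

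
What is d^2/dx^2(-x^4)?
- 12 x^{2}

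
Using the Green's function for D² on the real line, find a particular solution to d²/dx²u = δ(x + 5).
\frac{|x + 5|}{2}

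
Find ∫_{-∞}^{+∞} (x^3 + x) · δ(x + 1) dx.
-2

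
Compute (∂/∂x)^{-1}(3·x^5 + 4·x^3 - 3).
\frac{x^{6}}{2} + x^{4} - 3 x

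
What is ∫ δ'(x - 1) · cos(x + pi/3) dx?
\sin{\left(1 + \frac{\pi}{3} \right)}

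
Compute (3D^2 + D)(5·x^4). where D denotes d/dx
20 x^{2} \left(x + 9\right)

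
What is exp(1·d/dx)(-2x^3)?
- 2 x^{3} - 6 x^{2} - 6 x - 2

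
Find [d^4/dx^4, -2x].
-8\frac{d^{3}}{dx^{3}}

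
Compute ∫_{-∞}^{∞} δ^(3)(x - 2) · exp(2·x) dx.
- 8 e^{4}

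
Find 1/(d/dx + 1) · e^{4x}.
\frac{e^{4 x}}{5}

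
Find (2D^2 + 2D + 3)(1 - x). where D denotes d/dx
1 - 3 x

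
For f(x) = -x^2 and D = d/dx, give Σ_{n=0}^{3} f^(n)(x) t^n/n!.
- t^{2} - 2 t x - x^{2}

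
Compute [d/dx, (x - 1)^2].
2 x - 2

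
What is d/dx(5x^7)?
35 x^{6}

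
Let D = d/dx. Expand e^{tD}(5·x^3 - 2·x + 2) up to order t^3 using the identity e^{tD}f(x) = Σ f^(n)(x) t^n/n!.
5 t^{3} + 15 t^{2} x + t \left(15 x^{2} - 2\right) + 5 x^{3} - 2 x + 2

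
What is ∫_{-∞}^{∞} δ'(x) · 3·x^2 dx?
0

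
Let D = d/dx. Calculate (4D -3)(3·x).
12 - 9 x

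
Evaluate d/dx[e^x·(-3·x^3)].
3 x^{2} \left(- x - 3\right) e^{x}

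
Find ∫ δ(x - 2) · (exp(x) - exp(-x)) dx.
2 \sinh{\left(2 \right)}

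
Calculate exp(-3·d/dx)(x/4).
\frac{x}{4} - \frac{3}{4}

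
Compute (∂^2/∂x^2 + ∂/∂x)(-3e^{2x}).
- 18 e^{2 x}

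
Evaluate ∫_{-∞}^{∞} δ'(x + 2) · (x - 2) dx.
-1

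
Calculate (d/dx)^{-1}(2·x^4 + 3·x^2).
\frac{2 x^{5}}{5} + x^{3}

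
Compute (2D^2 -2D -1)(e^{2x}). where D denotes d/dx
3 e^{2 x}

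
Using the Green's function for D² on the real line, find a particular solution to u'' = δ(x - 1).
\frac{|x - 1|}{2}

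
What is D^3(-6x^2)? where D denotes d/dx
0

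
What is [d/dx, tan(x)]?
\frac{1}{\cos^{2}{\left(x \right)}}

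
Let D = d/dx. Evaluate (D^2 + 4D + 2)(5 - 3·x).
- 6 x - 2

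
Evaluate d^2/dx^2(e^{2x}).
4 e^{2 x}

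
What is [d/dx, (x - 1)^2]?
2 x - 2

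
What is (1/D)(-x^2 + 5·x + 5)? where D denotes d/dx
- \frac{x^{3}}{3} + \frac{5 x^{2}}{2} + 5 x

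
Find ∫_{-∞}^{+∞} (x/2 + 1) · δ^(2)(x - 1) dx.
0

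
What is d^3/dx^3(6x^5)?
360 x^{2}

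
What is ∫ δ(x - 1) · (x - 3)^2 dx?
4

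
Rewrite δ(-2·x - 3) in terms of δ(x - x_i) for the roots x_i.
\frac{\delta(x + 3/2)}{2}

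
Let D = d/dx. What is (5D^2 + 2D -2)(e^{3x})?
49 e^{3 x}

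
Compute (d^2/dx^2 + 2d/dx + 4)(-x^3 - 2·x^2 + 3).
- 4 x^{3} - 14 x^{2} - 14 x + 8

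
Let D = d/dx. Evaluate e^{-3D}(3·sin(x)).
3 \sin{\left(x - 3 \right)}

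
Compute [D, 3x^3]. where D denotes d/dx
9 x^{2}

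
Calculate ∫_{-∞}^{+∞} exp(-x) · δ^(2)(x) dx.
1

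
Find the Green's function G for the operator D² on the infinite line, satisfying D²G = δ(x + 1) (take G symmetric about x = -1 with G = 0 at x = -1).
\frac{|x + 1|}{2}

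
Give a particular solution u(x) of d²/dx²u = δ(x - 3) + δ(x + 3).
\frac{|x - 3|}{2} + \frac{|x + 3|}{2}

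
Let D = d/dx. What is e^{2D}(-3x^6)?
- 3 x^{6} - 36 x^{5} - 180 x^{4} - 480 x^{3} - 720 x^{2} - 576 x - 192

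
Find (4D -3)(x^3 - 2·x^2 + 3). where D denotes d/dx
- 3 x^{3} + 18 x^{2} - 16 x - 9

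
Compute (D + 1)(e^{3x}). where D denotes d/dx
4 e^{3 x}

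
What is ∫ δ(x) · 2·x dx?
0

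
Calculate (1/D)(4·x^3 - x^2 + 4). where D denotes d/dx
x^{4} - \frac{x^{3}}{3} + 4 x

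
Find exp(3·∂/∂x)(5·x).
5 x + 15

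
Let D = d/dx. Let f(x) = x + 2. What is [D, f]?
1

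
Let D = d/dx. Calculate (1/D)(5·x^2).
\frac{5 x^{3}}{3}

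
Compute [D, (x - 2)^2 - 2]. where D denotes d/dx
2 x - 4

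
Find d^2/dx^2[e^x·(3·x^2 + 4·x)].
\left(3 x^{2} + 16 x + 14\right) e^{x}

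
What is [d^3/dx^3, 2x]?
6\frac{d^{2}}{dx^{2}}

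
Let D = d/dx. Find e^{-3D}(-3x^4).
- 3 x^{4} + 36 x^{3} - 162 x^{2} + 324 x - 243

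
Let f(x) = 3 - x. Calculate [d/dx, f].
-1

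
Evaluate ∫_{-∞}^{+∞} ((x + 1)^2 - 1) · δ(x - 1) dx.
3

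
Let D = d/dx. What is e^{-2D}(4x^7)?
4 x^{7} - 56 x^{6} + 336 x^{5} - 1120 x^{4} + 2240 x^{3} - 2688 x^{2} + 1792 x - 512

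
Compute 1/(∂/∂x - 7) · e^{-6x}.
- \frac{e^{- 6 x}}{13}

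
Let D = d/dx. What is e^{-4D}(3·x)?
3 x - 12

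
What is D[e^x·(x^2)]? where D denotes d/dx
x \left(x + 2\right) e^{x}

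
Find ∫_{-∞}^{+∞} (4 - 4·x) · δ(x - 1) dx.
0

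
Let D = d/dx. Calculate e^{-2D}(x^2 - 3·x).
x^{2} - 7 x + 10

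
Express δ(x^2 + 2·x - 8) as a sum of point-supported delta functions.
\frac{\delta(x + 4) + \delta(x - 2)}{6}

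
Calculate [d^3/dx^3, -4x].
-12\frac{d^{2}}{dx^{2}}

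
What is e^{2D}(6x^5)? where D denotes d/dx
6 x^{5} + 60 x^{4} + 240 x^{3} + 480 x^{2} + 480 x + 192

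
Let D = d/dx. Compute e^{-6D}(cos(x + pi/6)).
\cos{\left(x - 6 + \frac{\pi}{6} \right)}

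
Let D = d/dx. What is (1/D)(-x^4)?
- \frac{x^{5}}{5}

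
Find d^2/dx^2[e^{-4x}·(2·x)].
16 \left(2 x - 1\right) e^{- 4 x}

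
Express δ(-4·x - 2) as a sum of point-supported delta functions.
\frac{\delta(x + 1/2)}{4}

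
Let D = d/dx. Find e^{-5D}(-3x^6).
- 3 x^{6} + 90 x^{5} - 1125 x^{4} + 7500 x^{3} - 28125 x^{2} + 56250 x - 46875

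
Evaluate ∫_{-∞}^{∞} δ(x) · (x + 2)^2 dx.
4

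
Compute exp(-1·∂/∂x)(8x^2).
8 x^{2} - 16 x + 8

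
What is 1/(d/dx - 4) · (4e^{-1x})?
- \frac{4 e^{- x}}{5}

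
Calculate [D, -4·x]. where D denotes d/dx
-4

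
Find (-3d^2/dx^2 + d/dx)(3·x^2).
6 x - 18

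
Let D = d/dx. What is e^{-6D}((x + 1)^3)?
x^{3} - 15 x^{2} + 75 x - 125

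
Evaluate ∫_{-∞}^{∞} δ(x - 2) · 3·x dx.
6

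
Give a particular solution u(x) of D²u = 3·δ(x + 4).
\frac{3|x + 4|}{2}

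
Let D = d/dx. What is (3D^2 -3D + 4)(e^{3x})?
22 e^{3 x}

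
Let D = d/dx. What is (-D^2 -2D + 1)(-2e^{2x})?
14 e^{2 x}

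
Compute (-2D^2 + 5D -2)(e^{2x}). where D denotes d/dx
0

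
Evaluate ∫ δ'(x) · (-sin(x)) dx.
1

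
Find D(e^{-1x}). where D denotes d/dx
- e^{- x}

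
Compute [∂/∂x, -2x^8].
- 16 x^{7}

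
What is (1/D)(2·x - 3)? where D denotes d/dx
x^{2} - 3 x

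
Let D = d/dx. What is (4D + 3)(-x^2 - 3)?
- 3 x^{2} - 8 x - 9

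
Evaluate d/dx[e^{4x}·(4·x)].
\left(16 x + 4\right) e^{4 x}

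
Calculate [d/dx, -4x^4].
- 16 x^{3}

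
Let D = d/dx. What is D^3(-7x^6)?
- 840 x^{3}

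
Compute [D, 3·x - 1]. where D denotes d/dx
3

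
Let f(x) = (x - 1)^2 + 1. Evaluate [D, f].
2 x - 2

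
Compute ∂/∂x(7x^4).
28 x^{3}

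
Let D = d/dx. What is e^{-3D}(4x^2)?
4 x^{2} - 24 x + 36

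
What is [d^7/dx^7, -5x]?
-35\frac{d^{6}}{dx^{6}}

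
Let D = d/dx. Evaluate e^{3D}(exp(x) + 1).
e^{x + 3} + 1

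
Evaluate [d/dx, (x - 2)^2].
2 x - 4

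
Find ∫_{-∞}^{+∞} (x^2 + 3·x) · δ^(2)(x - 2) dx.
2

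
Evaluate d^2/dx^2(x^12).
132 x^{10}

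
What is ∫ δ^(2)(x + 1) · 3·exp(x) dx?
\frac{3}{e}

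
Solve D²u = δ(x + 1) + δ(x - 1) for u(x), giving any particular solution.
\frac{|x + 1|}{2} + \frac{|x - 1|}{2}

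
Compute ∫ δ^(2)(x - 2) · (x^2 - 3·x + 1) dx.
2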